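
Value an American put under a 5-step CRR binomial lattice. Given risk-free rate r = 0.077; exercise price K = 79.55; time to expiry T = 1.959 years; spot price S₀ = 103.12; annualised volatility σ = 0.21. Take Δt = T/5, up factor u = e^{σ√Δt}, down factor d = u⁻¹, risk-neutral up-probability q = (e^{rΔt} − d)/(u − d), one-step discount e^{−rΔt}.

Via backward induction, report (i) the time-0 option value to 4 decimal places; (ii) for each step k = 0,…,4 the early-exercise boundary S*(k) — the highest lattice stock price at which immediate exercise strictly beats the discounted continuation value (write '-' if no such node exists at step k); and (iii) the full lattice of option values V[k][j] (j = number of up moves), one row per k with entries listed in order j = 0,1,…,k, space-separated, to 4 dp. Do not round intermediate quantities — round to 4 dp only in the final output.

price = 1.1180
boundary = - - - 69.5156 60.9531
tree:
1.1180
2.3904 0.2680
4.9847 0.6630 0.0000
10.0344 1.6399 0.0000 0.0000
18.5969 4.0565 0.0000 0.0000 0.0000
26.1048 10.0344 0.0000 0.0000 0.0000 0.0000

Δt=0.39180, u=1.14048, d=0.87683, q=0.58335, disc=e^(-rΔt)=0.97028
k=5 terminal: V=max(K-S,0) → 26.1048 10.0344 0.0000 0.0000 0.0000 0.0000
k=4: j=0 S=60.9531 intr=18.5969 cont=16.2328 V=18.5969[EX]; j=1 S=79.2810 intr=0.2690 cont=4.0565 V=4.0565[hold]; j=2 S=103.1200 intr=0.0000 cont=0.0000 V=0.0000[hold]; j=3 S=134.1271 intr=0.0000 cont=0.0000 V=0.0000[hold]; j=4 S=174.4577 intr=0.0000 cont=0.0000 V=0.0000[hold]  S*(4)=60.9531
k=3: j=0 S=69.5156 intr=10.0344 cont=9.8141 V=10.0344[EX]; j=1 S=90.4182 intr=0.0000 cont=1.6399 V=1.6399[hold]; j=2 S=117.6061 intr=0.0000 cont=0.0000 V=0.0000[hold]; j=3 S=152.9690 intr=0.0000 cont=0.0000 V=0.0000[hold]  S*(3)=69.5156
k=2: j=0 S=79.2810 intr=0.2690 cont=4.9847 V=4.9847[hold]; j=1 S=103.1200 intr=0.0000 cont=0.6630 V=0.6630[hold]; j=2 S=134.1271 intr=0.0000 cont=0.0000 V=0.0000[hold]  S*(2)=-
k=1: j=0 S=90.4182 intr=0.0000 cont=2.3904 V=2.3904[hold]; j=1 S=117.6061 intr=0.0000 cont=0.2680 V=0.2680[hold]  S*(1)=-
k=0: j=0 S=103.1200 intr=0.0000 cont=1.1180 V=1.1180[hold]  S*(0)=-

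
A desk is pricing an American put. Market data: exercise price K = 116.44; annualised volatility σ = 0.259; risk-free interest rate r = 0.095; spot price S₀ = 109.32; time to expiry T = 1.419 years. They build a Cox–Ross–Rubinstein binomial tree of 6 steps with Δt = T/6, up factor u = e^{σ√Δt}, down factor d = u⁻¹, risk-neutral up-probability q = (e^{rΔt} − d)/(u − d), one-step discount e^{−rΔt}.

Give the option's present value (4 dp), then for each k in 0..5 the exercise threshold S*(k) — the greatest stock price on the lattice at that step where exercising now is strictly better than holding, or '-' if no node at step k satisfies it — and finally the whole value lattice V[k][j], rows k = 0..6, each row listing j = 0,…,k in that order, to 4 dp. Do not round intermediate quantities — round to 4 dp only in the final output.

params: Δt=0.23650 u=1.13423 d=0.88165 q=0.55851 e^(-rΔt)=0.97778
t_6 payoffs: 65.0959 50.3869 31.4640 7.1200 0.0000 0.0000 0.0000
t_5: node(5,0) S=58.2360 payoff=58.2040 vs cont=55.6170 → 58.2040 [stop]  node(5,1) S=74.9195 payoff=41.5205 vs cont=38.9335 → 41.5205 [stop]  node(5,2) S=96.3825 payoff=20.0575 vs cont=17.4706 → 20.0575 [stop]  node(5,3) S=123.9941 payoff=0.0000 vs cont=3.0736 → 3.0736 [wait]  node(5,4) S=159.5160 payoff=0.0000 vs cont=0.0000 → 0.0000 [wait]  node(5,5) S=205.2142 payoff=0.0000 vs cont=0.0000 → 0.0000 [wait]  ⇒ S*(5)=96.3825
t_4: node(4,0) S=66.0531 payoff=50.3869 vs cont=47.7999 → 50.3869 [stop]  node(4,1) S=84.9760 payoff=31.4640 vs cont=28.8770 → 31.4640 [stop]  node(4,2) S=109.3200 payoff=7.1200 vs cont=10.3369 → 10.3369 [wait]  node(4,3) S=140.6380 payoff=0.0000 vs cont=1.3268 → 1.3268 [wait]  node(4,4) S=180.9280 payoff=0.0000 vs cont=0.0000 → 0.0000 [wait]  ⇒ S*(4)=84.9760
t_3: node(3,0) S=74.9195 payoff=41.5205 vs cont=38.9335 → 41.5205 [stop]  node(3,1) S=96.3825 payoff=20.0575 vs cont=19.2273 → 20.0575 [stop]  node(3,2) S=123.9941 payoff=0.0000 vs cont=5.1868 → 5.1868 [wait]  node(3,3) S=159.5160 payoff=0.0000 vs cont=0.5727 → 0.5727 [wait]  ⇒ S*(3)=96.3825
t_2: node(2,0) S=84.9760 payoff=31.4640 vs cont=28.8770 → 31.4640 [stop]  node(2,1) S=109.3200 payoff=7.1200 vs cont=11.4909 → 11.4909 [wait]  node(2,2) S=140.6380 payoff=0.0000 vs cont=2.5518 → 2.5518 [wait]  ⇒ S*(2)=84.9760
t_1: node(1,0) S=96.3825 payoff=20.0575 vs cont=19.8576 → 20.0575 [stop]  node(1,1) S=123.9941 payoff=0.0000 vs cont=6.3539 → 6.3539 [wait]  ⇒ S*(1)=96.3825
t_0: node(0,0) S=109.3200 payoff=7.1200 vs cont=12.1283 → 12.1283 [wait]  ⇒ S*(0)=-

price = 12.1283
boundary = - 96.3825 84.9760 96.3825 84.9760 96.3825
tree:
12.1283
20.0575 6.3539
31.4640 11.4909 2.5518
41.5205 20.0575 5.1868 0.5727
50.3869 31.4640 10.3369 1.3268 0.0000
58.2040 41.5205 20.0575 3.0736 0.0000 0.0000
65.0959 50.3869 31.4640 7.1200 0.0000 0.0000 0.0000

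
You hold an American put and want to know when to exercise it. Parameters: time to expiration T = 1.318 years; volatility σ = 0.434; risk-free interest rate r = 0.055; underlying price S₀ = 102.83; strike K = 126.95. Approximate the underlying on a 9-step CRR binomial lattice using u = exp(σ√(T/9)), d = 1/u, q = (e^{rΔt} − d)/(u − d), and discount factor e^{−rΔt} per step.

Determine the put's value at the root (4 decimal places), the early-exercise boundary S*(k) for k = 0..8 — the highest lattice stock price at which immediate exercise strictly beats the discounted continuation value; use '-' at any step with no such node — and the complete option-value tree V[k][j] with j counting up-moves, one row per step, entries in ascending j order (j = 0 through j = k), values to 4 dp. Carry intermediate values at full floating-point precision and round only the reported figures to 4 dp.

price = 32.2765
boundary = - - 73.7669 62.4788 73.7669 62.4788 73.7669 87.0945 102.8300
tree:
32.2765
42.0469 22.3509
53.1831 30.8220 13.6509
64.4712 41.2014 20.2196 6.8432
74.0320 53.1831 29.0567 11.0918 2.4065
82.1297 64.4712 40.2290 17.5754 4.3323 0.3839
88.9883 74.0320 53.1831 27.0263 7.7458 0.7483 0.0000
94.7974 82.1297 64.4712 39.8555 13.7362 1.4586 0.0000 0.0000
99.7175 88.9883 74.0320 53.1831 24.1200 2.8430 0.0000 0.0000 0.0000
103.8848 94.7974 82.1297 64.4712 39.8555 5.5415 0.0000 0.0000 0.0000 0.0000

Δt=0.14644, u=1.18067, d=0.84698, q=0.48281, disc=e^(-rΔt)=0.99198
k=9 terminal: V=max(K-S,0) → 103.8848 94.7974 82.1297 64.4712 39.8555 5.5415 0.0000 0.0000 0.0000 0.0000
k=8: j=0 S=27.2325 intr=99.7175 cont=98.6991 V=99.7175[EX]; j=1 S=37.9617 intr=88.9883 cont=87.9699 V=88.9883[EX]; j=2 S=52.9180 intr=74.0320 cont=73.0136 V=74.0320[EX]; j=3 S=73.7669 intr=53.1831 cont=52.1647 V=53.1831[EX]; j=4 S=102.8300 intr=24.1200 cont=23.1016 V=24.1200[EX]; j=5 S=143.3435 intr=0.0000 cont=2.8430 V=2.8430[hold]; j=6 S=199.8187 intr=0.0000 cont=0.0000 V=0.0000[hold]; j=7 S=278.5444 intr=0.0000 cont=0.0000 V=0.0000[hold]; j=8 S=388.2868 intr=0.0000 cont=0.0000 V=0.0000[hold]  S*(8)=102.8300
k=7: j=0 S=32.1526 intr=94.7974 cont=93.7790 V=94.7974[EX]; j=1 S=44.8203 intr=82.1297 cont=81.1113 V=82.1297[EX]; j=2 S=62.4788 intr=64.4712 cont=63.4528 V=64.4712[EX]; j=3 S=87.0945 intr=39.8555 cont=38.8371 V=39.8555[EX]; j=4 S=121.4085 intr=5.5415 cont=13.7362 V=13.7362[hold]; j=5 S=169.2416 intr=0.0000 cont=1.4586 V=1.4586[hold]; j=6 S=235.9203 intr=0.0000 cont=0.0000 V=0.0000[hold]; j=7 S=328.8694 intr=0.0000 cont=0.0000 V=0.0000[hold]  S*(7)=87.0945
k=6: j=0 S=37.9617 intr=88.9883 cont=87.9699 V=88.9883[EX]; j=1 S=52.9180 intr=74.0320 cont=73.0136 V=74.0320[EX]; j=2 S=73.7669 intr=53.1831 cont=52.1647 V=53.1831[EX]; j=3 S=102.8300 intr=24.1200 cont=27.0263 V=27.0263[hold]; j=4 S=143.3435 intr=0.0000 cont=7.7458 V=7.7458[hold]; j=5 S=199.8187 intr=0.0000 cont=0.7483 V=0.7483[hold]; j=6 S=278.5444 intr=0.0000 cont=0.0000 V=0.0000[hold]  S*(6)=73.7669
k=5: j=0 S=44.8203 intr=82.1297 cont=81.1113 V=82.1297[EX]; j=1 S=62.4788 intr=64.4712 cont=63.4528 V=64.4712[EX]; j=2 S=87.0945 intr=39.8555 cont=40.2290 V=40.2290[hold]; j=3 S=121.4085 intr=5.5415 cont=17.5754 V=17.5754[hold]; j=4 S=169.2416 intr=0.0000 cont=4.3323 V=4.3323[hold]; j=5 S=235.9203 intr=0.0000 cont=0.3839 V=0.3839[hold]  S*(5)=62.4788
k=4: j=0 S=52.9180 intr=74.0320 cont=73.0136 V=74.0320[EX]; j=1 S=73.7669 intr=53.1831 cont=52.3436 V=53.1831[EX]; j=2 S=102.8300 intr=24.1200 cont=29.0567 V=29.0567[hold]; j=3 S=143.3435 intr=0.0000 cont=11.0918 V=11.0918[hold]; j=4 S=199.8187 intr=0.0000 cont=2.4065 V=2.4065[hold]  S*(4)=73.7669
k=3: j=0 S=62.4788 intr=64.4712 cont=63.4528 V=64.4712[EX]; j=1 S=87.0945 intr=39.8555 cont=41.2014 V=41.2014[hold]; j=2 S=121.4085 intr=5.5415 cont=20.2196 V=20.2196[hold]; j=3 S=169.2416 intr=0.0000 cont=6.8432 V=6.8432[hold]  S*(3)=62.4788
k=2: j=0 S=73.7669 intr=53.1831 cont=52.8093 V=53.1831[EX]; j=1 S=102.8300 intr=24.1200 cont=30.8220 V=30.8220[hold]; j=2 S=143.3435 intr=0.0000 cont=13.6509 V=13.6509[hold]  S*(2)=73.7669
k=1: j=0 S=87.0945 intr=39.8555 cont=42.0469 V=42.0469[hold]; j=1 S=121.4085 intr=5.5415 cont=22.3509 V=22.3509[hold]  S*(1)=-
k=0: j=0 S=102.8300 intr=24.1200 cont=32.2765 V=32.2765[hold]  S*(0)=-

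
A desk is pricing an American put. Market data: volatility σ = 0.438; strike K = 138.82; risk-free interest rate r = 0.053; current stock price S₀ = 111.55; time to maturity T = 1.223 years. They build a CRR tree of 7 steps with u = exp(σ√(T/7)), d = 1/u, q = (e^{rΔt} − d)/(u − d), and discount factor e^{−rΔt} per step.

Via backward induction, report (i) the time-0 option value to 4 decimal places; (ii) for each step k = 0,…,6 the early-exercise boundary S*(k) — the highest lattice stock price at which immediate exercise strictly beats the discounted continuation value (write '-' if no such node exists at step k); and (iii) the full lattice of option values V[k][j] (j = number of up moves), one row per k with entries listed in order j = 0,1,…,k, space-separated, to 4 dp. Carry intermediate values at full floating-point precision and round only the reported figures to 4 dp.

params: Δt=0.17471 u=1.20091 d=0.83270 q=0.47962 e^(-rΔt)=0.99078
t_7 payoffs: 107.8530 94.1600 74.4121 45.9320 4.8586 0.0000 0.0000 0.0000
t_6: node(6,0) S=37.1885 payoff=101.6315 vs cont=100.3520 → 101.6315 [stop]  node(6,1) S=53.6326 payoff=85.1874 vs cont=83.9079 → 85.1874 [stop]  node(6,2) S=77.3480 payoff=61.4720 vs cont=60.1925 → 61.4720 [stop]  node(6,3) S=111.5500 payoff=27.2700 vs cont=25.9905 → 27.2700 [stop]  node(6,4) S=160.8755 payoff=0.0000 vs cont=2.5050 → 2.5050 [wait]  node(6,5) S=232.0119 payoff=0.0000 vs cont=0.0000 → 0.0000 [wait]  node(6,6) S=334.6035 payoff=0.0000 vs cont=0.0000 → 0.0000 [wait]  ⇒ S*(6)=111.5500
t_5: node(5,0) S=44.6600 payoff=94.1600 vs cont=92.8805 → 94.1600 [stop]  node(5,1) S=64.4079 payoff=74.4121 vs cont=73.1326 → 74.4121 [stop]  node(5,2) S=92.8880 payoff=45.9320 vs cont=44.6525 → 45.9320 [stop]  node(5,3) S=133.9614 payoff=4.8586 vs cont=15.2503 → 15.2503 [wait]  node(5,4) S=193.1969 payoff=0.0000 vs cont=1.2915 → 1.2915 [wait]  node(5,5) S=278.6252 payoff=0.0000 vs cont=0.0000 → 0.0000 [wait]  ⇒ S*(5)=92.8880
t_4: node(4,0) S=53.6326 payoff=85.1874 vs cont=83.9079 → 85.1874 [stop]  node(4,1) S=77.3480 payoff=61.4720 vs cont=60.1925 → 61.4720 [stop]  node(4,2) S=111.5500 payoff=27.2700 vs cont=30.9286 → 30.9286 [wait]  node(4,3) S=160.8755 payoff=0.0000 vs cont=8.4765 → 8.4765 [wait]  node(4,4) S=232.0119 payoff=0.0000 vs cont=0.6659 → 0.6659 [wait]  ⇒ S*(4)=77.3480
t_3: node(3,0) S=64.4079 payoff=74.4121 vs cont=73.1326 → 74.4121 [stop]  node(3,1) S=92.8880 payoff=45.9320 vs cont=46.3911 → 46.3911 [wait]  node(3,2) S=133.9614 payoff=4.8586 vs cont=19.9742 → 19.9742 [wait]  node(3,3) S=193.1969 payoff=0.0000 vs cont=4.6867 → 4.6867 [wait]  ⇒ S*(3)=64.4079
t_2: node(2,0) S=77.3480 payoff=61.4720 vs cont=60.4106 → 61.4720 [stop]  node(2,1) S=111.5500 payoff=27.2700 vs cont=33.4102 → 33.4102 [wait]  node(2,2) S=160.8755 payoff=0.0000 vs cont=12.5255 → 12.5255 [wait]  ⇒ S*(2)=77.3480
t_1: node(1,0) S=92.8880 payoff=45.9320 vs cont=47.5703 → 47.5703 [wait]  node(1,1) S=133.9614 payoff=4.8586 vs cont=23.1778 → 23.1778 [wait]  ⇒ S*(1)=-
t_0: node(0,0) S=111.5500 payoff=27.2700 vs cont=35.5405 → 35.5405 [wait]  ⇒ S*(0)=-

price = 35.5405
boundary = - - 77.3480 64.4079 77.3480 92.8880 111.5500
tree:
35.5405
47.5703 23.1778
61.4720 33.4102 12.5255
74.4121 46.3911 19.9742 4.6867
85.1874 61.4720 30.9286 8.4765 0.6659
94.1600 74.4121 45.9320 15.2503 1.2915 0.0000
101.6315 85.1874 61.4720 27.2700 2.5050 0.0000 0.0000
107.8530 94.1600 74.4121 45.9320 4.8586 0.0000 0.0000 0.0000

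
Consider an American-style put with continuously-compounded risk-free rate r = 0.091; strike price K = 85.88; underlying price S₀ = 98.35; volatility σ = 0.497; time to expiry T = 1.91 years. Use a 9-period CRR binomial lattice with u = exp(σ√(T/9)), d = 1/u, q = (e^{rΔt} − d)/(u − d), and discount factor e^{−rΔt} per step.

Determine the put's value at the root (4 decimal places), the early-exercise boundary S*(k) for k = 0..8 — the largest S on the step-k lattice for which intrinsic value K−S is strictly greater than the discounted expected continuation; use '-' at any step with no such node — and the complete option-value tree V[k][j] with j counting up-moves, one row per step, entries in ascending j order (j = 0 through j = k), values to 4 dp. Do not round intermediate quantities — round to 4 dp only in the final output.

Δt=0.21222, u=1.25729, d=0.79536, q=0.48522, disc=e^(-rΔt)=0.98087
k=9 terminal: V=max(K-S,0) → 73.3525 66.0768 54.5758 36.3952 7.6560 0.0000 0.0000 0.0000 0.0000 0.0000
k=8: j=0 S=15.7507 intr=70.1293 cont=68.4867 V=70.1293[EX]; j=1 S=24.8982 intr=60.9818 cont=59.3391 V=60.9818[EX]; j=2 S=39.3584 intr=46.5216 cont=44.8790 V=46.5216[EX]; j=3 S=62.2165 intr=23.6635 cont=22.0208 V=23.6635[EX]; j=4 S=98.3500 intr=0.0000 cont=3.8657 V=3.8657[hold]; j=5 S=155.4687 intr=0.0000 cont=0.0000 V=0.0000[hold]; j=6 S=245.7602 intr=0.0000 cont=0.0000 V=0.0000[hold]; j=7 S=388.4902 intr=0.0000 cont=0.0000 V=0.0000[hold]; j=8 S=614.1134 intr=0.0000 cont=0.0000 V=0.0000[hold]  S*(8)=62.2165
k=7: j=0 S=19.8032 intr=66.0768 cont=64.4342 V=66.0768[EX]; j=1 S=31.3042 intr=54.5758 cont=52.9332 V=54.5758[EX]; j=2 S=49.4848 intr=36.3952 cont=34.7526 V=36.3952[EX]; j=3 S=78.2240 intr=7.6560 cont=13.7883 V=13.7883[hold]; j=4 S=123.6541 intr=0.0000 cont=1.9519 V=1.9519[hold]; j=5 S=195.4687 intr=0.0000 cont=0.0000 V=0.0000[hold]; j=6 S=308.9909 intr=0.0000 cont=0.0000 V=0.0000[hold]; j=7 S=488.4435 intr=0.0000 cont=0.0000 V=0.0000[hold]  S*(7)=49.4848
k=6: j=0 S=24.8982 intr=60.9818 cont=59.3391 V=60.9818[EX]; j=1 S=39.3584 intr=46.5216 cont=44.8790 V=46.5216[EX]; j=2 S=62.2165 intr=23.6635 cont=24.9395 V=24.9395[hold]; j=3 S=98.3500 intr=0.0000 cont=7.8911 V=7.8911[hold]; j=4 S=155.4687 intr=0.0000 cont=0.9856 V=0.9856[hold]; j=5 S=245.7602 intr=0.0000 cont=0.0000 V=0.0000[hold]; j=6 S=388.4902 intr=0.0000 cont=0.0000 V=0.0000[hold]  S*(6)=39.3584
k=5: j=0 S=31.3042 intr=54.5758 cont=52.9332 V=54.5758[EX]; j=1 S=49.4848 intr=36.3952 cont=35.3599 V=36.3952[EX]; j=2 S=78.2240 intr=7.6560 cont=16.3484 V=16.3484[hold]; j=3 S=123.6541 intr=0.0000 cont=4.4535 V=4.4535[hold]; j=4 S=195.4687 intr=0.0000 cont=0.4977 V=0.4977[hold]; j=5 S=308.9909 intr=0.0000 cont=0.0000 V=0.0000[hold]  S*(5)=49.4848
k=4: j=0 S=39.3584 intr=46.5216 cont=44.8790 V=46.5216[EX]; j=1 S=62.2165 intr=23.6635 cont=26.1579 V=26.1579[hold]; j=2 S=98.3500 intr=0.0000 cont=10.3744 V=10.3744[hold]; j=3 S=155.4687 intr=0.0000 cont=2.4856 V=2.4856[hold]; j=4 S=245.7602 intr=0.0000 cont=0.2513 V=0.2513[hold]  S*(4)=39.3584
k=3: j=0 S=49.4848 intr=36.3952 cont=35.9398 V=36.3952[EX]; j=1 S=78.2240 intr=7.6560 cont=18.1455 V=18.1455[hold]; j=2 S=123.6541 intr=0.0000 cont=6.4213 V=6.4213[hold]; j=3 S=195.4687 intr=0.0000 cont=1.3746 V=1.3746[hold]  S*(3)=49.4848
k=2: j=0 S=62.2165 intr=23.6635 cont=27.0133 V=27.0133[hold]; j=1 S=98.3500 intr=0.0000 cont=12.2184 V=12.2184[hold]; j=2 S=155.4687 intr=0.0000 cont=3.8966 V=3.8966[hold]  S*(2)=-
k=1: j=0 S=78.2240 intr=7.6560 cont=19.4551 V=19.4551[hold]; j=1 S=123.6541 intr=0.0000 cont=8.0240 V=8.0240[hold]  S*(1)=-
k=0: j=0 S=98.3500 intr=0.0000 cont=13.6424 V=13.6424[hold]  S*(0)=-

price = 13.6424
boundary = - - - 49.4848 39.3584 49.4848 39.3584 49.4848 62.2165
tree:
13.6424
19.4551 8.0240
27.0133 12.2184 3.8966
36.3952 18.1455 6.4213 1.3746
46.5216 26.1579 10.3744 2.4856 0.2513
54.5758 36.3952 16.3484 4.4535 0.4977 0.0000
60.9818 46.5216 24.9395 7.8911 0.9856 0.0000 0.0000
66.0768 54.5758 36.3952 13.7883 1.9519 0.0000 0.0000 0.0000
70.1293 60.9818 46.5216 23.6635 3.8657 0.0000 0.0000 0.0000 0.0000
73.3525 66.0768 54.5758 36.3952 7.6560 0.0000 0.0000 0.0000 0.0000 0.0000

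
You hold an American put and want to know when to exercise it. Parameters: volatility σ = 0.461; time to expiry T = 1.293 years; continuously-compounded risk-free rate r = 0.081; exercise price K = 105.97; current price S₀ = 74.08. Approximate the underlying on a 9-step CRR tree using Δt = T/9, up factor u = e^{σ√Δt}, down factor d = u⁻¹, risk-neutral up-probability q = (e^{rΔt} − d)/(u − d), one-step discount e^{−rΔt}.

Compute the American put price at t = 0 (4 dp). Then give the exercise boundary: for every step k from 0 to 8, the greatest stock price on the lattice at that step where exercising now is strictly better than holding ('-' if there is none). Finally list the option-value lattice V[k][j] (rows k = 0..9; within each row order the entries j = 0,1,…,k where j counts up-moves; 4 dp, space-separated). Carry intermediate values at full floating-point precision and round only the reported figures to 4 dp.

price = 34.1412
boundary = - 62.2035 52.2310 62.2035 52.2310 62.2035 52.2310 62.2035 74.0800
tree:
34.1412
43.7665 24.9289
53.7390 33.5397 16.5535
62.1127 43.7665 23.6864 9.5177
69.1439 53.7390 32.8005 14.7570 4.2866
75.0479 62.1127 43.7665 22.1595 7.3973 1.1482
80.0053 69.1439 53.7390 31.9566 12.4819 2.2766 0.0000
84.1680 75.0479 62.1127 43.7665 20.4162 4.5139 0.0000 0.0000
87.6633 80.0053 69.1439 53.7390 31.8900 8.9501 0.0000 0.0000 0.0000
90.5982 84.1680 75.0479 62.1127 43.7665 17.7459 0.0000 0.0000 0.0000 0.0000

params: Δt=0.14367 u=1.19093 d=0.83968 q=0.48975 e^(-rΔt)=0.98843
t_9 payoffs: 90.5982 84.1680 75.0479 62.1127 43.7665 17.7459 0.0000 0.0000 0.0000 0.0000
t_8: node(8,0) S=18.3067 payoff=87.6633 vs cont=86.4372 → 87.6633 [stop]  node(8,1) S=25.9647 payoff=80.0053 vs cont=78.7793 → 80.0053 [stop]  node(8,2) S=36.8261 payoff=69.1439 vs cont=67.9179 → 69.1439 [stop]  node(8,3) S=52.2310 payoff=53.7390 vs cont=52.5130 → 53.7390 [stop]  node(8,4) S=74.0800 payoff=31.8900 vs cont=30.6640 → 31.8900 [stop]  node(8,5) S=105.0687 payoff=0.9013 vs cont=8.9501 → 8.9501 [wait]  node(8,6) S=149.0205 payoff=0.0000 vs cont=0.0000 → 0.0000 [wait]  node(8,7) S=211.3580 payoff=0.0000 vs cont=0.0000 → 0.0000 [wait]  node(8,8) S=299.7721 payoff=0.0000 vs cont=0.0000 → 0.0000 [wait]  ⇒ S*(8)=74.0800
t_7: node(7,0) S=21.8020 payoff=84.1680 vs cont=82.9419 → 84.1680 [stop]  node(7,1) S=30.9221 payoff=75.0479 vs cont=73.8218 → 75.0479 [stop]  node(7,2) S=43.8573 payoff=62.1127 vs cont=60.8866 → 62.1127 [stop]  node(7,3) S=62.2035 payoff=43.7665 vs cont=42.5405 → 43.7665 [stop]  node(7,4) S=88.2241 payoff=17.7459 vs cont=20.4162 → 20.4162 [wait]  node(7,5) S=125.1295 payoff=0.0000 vs cont=4.5139 → 4.5139 [wait]  node(7,6) S=177.4730 payoff=0.0000 vs cont=0.0000 → 0.0000 [wait]  node(7,7) S=251.7126 payoff=0.0000 vs cont=0.0000 → 0.0000 [wait]  ⇒ S*(7)=62.2035
t_6: node(6,0) S=25.9647 payoff=80.0053 vs cont=78.7793 → 80.0053 [stop]  node(6,1) S=36.8261 payoff=69.1439 vs cont=67.9179 → 69.1439 [stop]  node(6,2) S=52.2310 payoff=53.7390 vs cont=52.5130 → 53.7390 [stop]  node(6,3) S=74.0800 payoff=31.8900 vs cont=31.9566 → 31.9566 [wait]  node(6,4) S=105.0687 payoff=0.9013 vs cont=12.4819 → 12.4819 [wait]  node(6,5) S=149.0205 payoff=0.0000 vs cont=2.2766 → 2.2766 [wait]  node(6,6) S=211.3580 payoff=0.0000 vs cont=0.0000 → 0.0000 [wait]  ⇒ S*(6)=52.2310
t_5: node(5,0) S=30.9221 payoff=75.0479 vs cont=73.8218 → 75.0479 [stop]  node(5,1) S=43.8573 payoff=62.1127 vs cont=60.8866 → 62.1127 [stop]  node(5,2) S=62.2035 payoff=43.7665 vs cont=42.5727 → 43.7665 [stop]  node(5,3) S=88.2241 payoff=17.7459 vs cont=22.1595 → 22.1595 [wait]  node(5,4) S=125.1295 payoff=0.0000 vs cont=7.3973 → 7.3973 [wait]  node(5,5) S=177.4730 payoff=0.0000 vs cont=1.1482 → 1.1482 [wait]  ⇒ S*(5)=62.2035
t_4: node(4,0) S=36.8261 payoff=69.1439 vs cont=67.9179 → 69.1439 [stop]  node(4,1) S=52.2310 payoff=53.7390 vs cont=52.5130 → 53.7390 [stop]  node(4,2) S=74.0800 payoff=31.8900 vs cont=32.8005 → 32.8005 [wait]  node(4,3) S=105.0687 payoff=0.9013 vs cont=14.7570 → 14.7570 [wait]  node(4,4) S=149.0205 payoff=0.0000 vs cont=4.2866 → 4.2866 [wait]  ⇒ S*(4)=52.2310
t_3: node(3,0) S=43.8573 payoff=62.1127 vs cont=60.8866 → 62.1127 [stop]  node(3,1) S=62.2035 payoff=43.7665 vs cont=42.9813 → 43.7665 [stop]  node(3,2) S=88.2241 payoff=17.7459 vs cont=23.6864 → 23.6864 [wait]  node(3,3) S=125.1295 payoff=0.0000 vs cont=9.5177 → 9.5177 [wait]  ⇒ S*(3)=62.2035
t_2: node(2,0) S=52.2310 payoff=53.7390 vs cont=52.5130 → 53.7390 [stop]  node(2,1) S=74.0800 payoff=31.8900 vs cont=33.5397 → 33.5397 [wait]  node(2,2) S=105.0687 payoff=0.9013 vs cont=16.5535 → 16.5535 [wait]  ⇒ S*(2)=52.2310
t_1: node(1,0) S=62.2035 payoff=43.7665 vs cont=43.3391 → 43.7665 [stop]  node(1,1) S=88.2241 payoff=17.7459 vs cont=24.9289 → 24.9289 [wait]  ⇒ S*(1)=62.2035
t_0: node(0,0) S=74.0800 payoff=31.8900 vs cont=34.1412 → 34.1412 [wait]  ⇒ S*(0)=-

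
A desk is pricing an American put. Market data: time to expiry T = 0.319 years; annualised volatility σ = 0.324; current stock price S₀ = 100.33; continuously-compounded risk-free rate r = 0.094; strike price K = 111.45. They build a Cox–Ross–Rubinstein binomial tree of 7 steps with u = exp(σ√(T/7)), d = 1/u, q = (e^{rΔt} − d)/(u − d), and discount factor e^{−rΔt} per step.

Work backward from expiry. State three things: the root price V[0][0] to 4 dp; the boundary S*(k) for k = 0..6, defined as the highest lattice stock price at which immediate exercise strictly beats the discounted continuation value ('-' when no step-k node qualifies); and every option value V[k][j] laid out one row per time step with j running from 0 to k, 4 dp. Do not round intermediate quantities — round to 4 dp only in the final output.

price = 13.0593
boundary = - - 87.3684 93.6251 87.3684 93.6251 100.3300
tree:
13.0593
18.0560 8.4387
24.0816 12.5032 4.6619
29.9203 17.8249 7.5703 1.9478
35.3688 24.0816 11.8835 3.5509 0.4467
40.4531 29.9203 17.8249 6.3589 0.9225 0.0000
45.1977 35.3688 24.0816 11.1200 1.9053 0.0000 0.0000
49.6252 40.4531 29.9203 17.8249 3.9350 0.0000 0.0000 0.0000

Δt=0.04557, u=1.07161, d=0.93317, q=0.51372, disc=e^(-rΔt)=0.99573
k=7 terminal: V=max(K-S,0) → 49.6252 40.4531 29.9203 17.8249 3.9350 0.0000 0.0000 0.0000
k=6: j=0 S=66.2523 intr=45.1977 cont=44.7213 V=45.1977[EX]; j=1 S=76.0812 intr=35.3688 cont=34.8924 V=35.3688[EX]; j=2 S=87.3684 intr=24.0816 cont=23.6052 V=24.0816[EX]; j=3 S=100.3300 intr=11.1200 cont=10.6436 V=11.1200[EX]; j=4 S=115.2146 intr=0.0000 cont=1.9053 V=1.9053[hold]; j=5 S=132.3074 intr=0.0000 cont=0.0000 V=0.0000[hold]; j=6 S=151.9360 intr=0.0000 cont=0.0000 V=0.0000[hold]  S*(6)=100.3300
k=5: j=0 S=70.9969 intr=40.4531 cont=39.9767 V=40.4531[EX]; j=1 S=81.5297 intr=29.9203 cont=29.4439 V=29.9203[EX]; j=2 S=93.6251 intr=17.8249 cont=17.3485 V=17.8249[EX]; j=3 S=107.5150 intr=3.9350 cont=6.3589 V=6.3589[hold]; j=4 S=123.4655 intr=0.0000 cont=0.9225 V=0.9225[hold]; j=5 S=141.7824 intr=0.0000 cont=0.0000 V=0.0000[hold]  S*(5)=93.6251
k=4: j=0 S=76.0812 intr=35.3688 cont=34.8924 V=35.3688[EX]; j=1 S=87.3684 intr=24.0816 cont=23.6052 V=24.0816[EX]; j=2 S=100.3300 intr=11.1200 cont=11.8835 V=11.8835[hold]; j=3 S=115.2146 intr=0.0000 cont=3.5509 V=3.5509[hold]; j=4 S=132.3074 intr=0.0000 cont=0.4467 V=0.4467[hold]  S*(4)=87.3684
k=3: j=0 S=81.5297 intr=29.9203 cont=29.4439 V=29.9203[EX]; j=1 S=93.6251 intr=17.8249 cont=17.7390 V=17.8249[EX]; j=2 S=107.5150 intr=3.9350 cont=7.5703 V=7.5703[hold]; j=3 S=123.4655 intr=0.0000 cont=1.9478 V=1.9478[hold]  S*(3)=93.6251
k=2: j=0 S=87.3684 intr=24.0816 cont=23.6052 V=24.0816[EX]; j=1 S=100.3300 intr=11.1200 cont=12.5032 V=12.5032[hold]; j=2 S=115.2146 intr=0.0000 cont=4.6619 V=4.6619[hold]  S*(2)=87.3684
k=1: j=0 S=93.6251 intr=17.8249 cont=18.0560 V=18.0560[hold]; j=1 S=107.5150 intr=3.9350 cont=8.4387 V=8.4387[hold]  S*(1)=-
k=0: j=0 S=100.3300 intr=11.1200 cont=13.0593 V=13.0593[hold]  S*(0)=-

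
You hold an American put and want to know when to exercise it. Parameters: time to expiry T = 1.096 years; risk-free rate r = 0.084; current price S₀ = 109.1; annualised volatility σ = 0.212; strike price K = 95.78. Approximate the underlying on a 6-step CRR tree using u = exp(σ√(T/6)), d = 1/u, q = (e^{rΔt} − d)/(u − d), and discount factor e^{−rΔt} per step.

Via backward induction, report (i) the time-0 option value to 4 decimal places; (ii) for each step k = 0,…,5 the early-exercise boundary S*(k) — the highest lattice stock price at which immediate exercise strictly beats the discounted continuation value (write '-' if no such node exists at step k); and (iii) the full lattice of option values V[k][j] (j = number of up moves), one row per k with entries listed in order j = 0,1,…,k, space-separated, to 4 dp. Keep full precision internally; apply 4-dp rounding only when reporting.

price = 2.1877
boundary = - - - 83.1330 75.9317 83.1330
tree:
2.1877
4.0511 0.7989
7.2905 1.6436 0.1640
12.6470 3.3260 0.3807 0.0000
19.8483 6.5845 0.8838 0.0000 0.0000
26.4259 12.6470 2.0516 0.0000 0.0000 0.0000
32.4336 19.8483 4.7627 0.0000 0.0000 0.0000 0.0000

Δt=0.18267  u=1.09484  d=0.91338  q=0.56257  discount=0.98477
step 6 (expiry): payoffs max(K−S,0) = 32.4336 19.8483 4.7627 0.0000 0.0000 0.0000 0.0000
step 5: (k=5,j=0): S=69.3541, (K−S)⁺=26.4259, hold=24.9674 ⇒ V=26.4259 exercise | (k=5,j=1): S=83.1330, (K−S)⁺=12.6470, hold=11.1886 ⇒ V=12.6470 exercise | (k=5,j=2): S=99.6493, (K−S)⁺=0.0000, hold=2.0516 ⇒ V=2.0516 continue | (k=5,j=3): S=119.4470, (K−S)⁺=0.0000, hold=0.0000 ⇒ V=0.0000 continue | (k=5,j=4): S=143.1779, (K−S)⁺=0.0000, hold=0.0000 ⇒ V=0.0000 continue | (k=5,j=5): S=171.6236, (K−S)⁺=0.0000, hold=0.0000 ⇒ V=0.0000 continue  boundary S*=83.1330
step 4: (k=4,j=0): S=75.9317, (K−S)⁺=19.8483, hold=18.3899 ⇒ V=19.8483 exercise | (k=4,j=1): S=91.0173, (K−S)⁺=4.7627, hold=6.5845 ⇒ V=6.5845 continue | (k=4,j=2): S=109.1000, (K−S)⁺=0.0000, hold=0.8838 ⇒ V=0.8838 continue | (k=4,j=3): S=130.7753, (K−S)⁺=0.0000, hold=0.0000 ⇒ V=0.0000 continue | (k=4,j=4): S=156.7569, (K−S)⁺=0.0000, hold=0.0000 ⇒ V=0.0000 continue  boundary S*=75.9317
step 3: (k=3,j=0): S=83.1330, (K−S)⁺=12.6470, hold=12.1979 ⇒ V=12.6470 exercise | (k=3,j=1): S=99.6493, (K−S)⁺=0.0000, hold=3.3260 ⇒ V=3.3260 continue | (k=3,j=2): S=119.4470, (K−S)⁺=0.0000, hold=0.3807 ⇒ V=0.3807 continue | (k=3,j=3): S=143.1779, (K−S)⁺=0.0000, hold=0.0000 ⇒ V=0.0000 continue  boundary S*=83.1330
step 2: (k=2,j=0): S=91.0173, (K−S)⁺=4.7627, hold=7.2905 ⇒ V=7.2905 continue | (k=2,j=1): S=109.1000, (K−S)⁺=0.0000, hold=1.6436 ⇒ V=1.6436 continue | (k=2,j=2): S=130.7753, (K−S)⁺=0.0000, hold=0.1640 ⇒ V=0.1640 continue  boundary S*=-
step 1: (k=1,j=0): S=99.6493, (K−S)⁺=0.0000, hold=4.0511 ⇒ V=4.0511 continue | (k=1,j=1): S=119.4470, (K−S)⁺=0.0000, hold=0.7989 ⇒ V=0.7989 continue  boundary S*=-
step 0: (k=0,j=0): S=109.1000, (K−S)⁺=0.0000, hold=2.1877 ⇒ V=2.1877 continue  boundary S*=-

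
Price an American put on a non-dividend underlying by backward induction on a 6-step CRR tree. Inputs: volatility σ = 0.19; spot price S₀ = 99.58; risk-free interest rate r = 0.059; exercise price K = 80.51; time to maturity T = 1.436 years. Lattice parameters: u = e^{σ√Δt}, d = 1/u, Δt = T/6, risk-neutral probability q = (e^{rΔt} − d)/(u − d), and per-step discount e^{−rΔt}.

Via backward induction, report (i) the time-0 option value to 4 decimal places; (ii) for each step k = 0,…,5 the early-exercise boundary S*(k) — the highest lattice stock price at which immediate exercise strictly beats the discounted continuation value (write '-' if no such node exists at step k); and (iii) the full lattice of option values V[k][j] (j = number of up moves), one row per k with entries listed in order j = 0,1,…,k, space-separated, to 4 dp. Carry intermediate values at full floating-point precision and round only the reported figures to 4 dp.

Δt=0.23933  u=1.09741  d=0.91124  q=0.55317  discount=0.98598
step 6 (expiry): payoffs max(K−S,0) = 23.4984 11.8507 0.0000 0.0000 0.0000 0.0000 0.0000
step 5: (k=5,j=0): S=62.5649, (K−S)⁺=17.9451, hold=16.8162 ⇒ V=17.9451 exercise | (k=5,j=1): S=75.3473, (K−S)⁺=5.1627, hold=5.2211 ⇒ V=5.2211 continue | (k=5,j=2): S=90.7411, (K−S)⁺=0.0000, hold=0.0000 ⇒ V=0.0000 continue | (k=5,j=3): S=109.2799, (K−S)⁺=0.0000, hold=0.0000 ⇒ V=0.0000 continue | (k=5,j=4): S=131.6063, (K−S)⁺=0.0000, hold=0.0000 ⇒ V=0.0000 continue | (k=5,j=5): S=158.4941, (K−S)⁺=0.0000, hold=0.0000 ⇒ V=0.0000 continue  boundary S*=62.5649
step 4: (k=4,j=0): S=68.6593, (K−S)⁺=11.8507, hold=10.7537 ⇒ V=11.8507 exercise | (k=4,j=1): S=82.6867, (K−S)⁺=0.0000, hold=2.3002 ⇒ V=2.3002 continue | (k=4,j=2): S=99.5800, (K−S)⁺=0.0000, hold=0.0000 ⇒ V=0.0000 continue | (k=4,j=3): S=119.9247, (K−S)⁺=0.0000, hold=0.0000 ⇒ V=0.0000 continue | (k=4,j=4): S=144.4259, (K−S)⁺=0.0000, hold=0.0000 ⇒ V=0.0000 continue  boundary S*=68.6593
step 3: (k=3,j=0): S=75.3473, (K−S)⁺=5.1627, hold=6.4756 ⇒ V=6.4756 continue | (k=3,j=1): S=90.7411, (K−S)⁺=0.0000, hold=1.0134 ⇒ V=1.0134 continue | (k=3,j=2): S=109.2799, (K−S)⁺=0.0000, hold=0.0000 ⇒ V=0.0000 continue | (k=3,j=3): S=131.6063, (K−S)⁺=0.0000, hold=0.0000 ⇒ V=0.0000 continue  boundary S*=-
step 2: (k=2,j=0): S=82.6867, (K−S)⁺=0.0000, hold=3.4057 ⇒ V=3.4057 continue | (k=2,j=1): S=99.5800, (K−S)⁺=0.0000, hold=0.4465 ⇒ V=0.4465 continue | (k=2,j=2): S=119.9247, (K−S)⁺=0.0000, hold=0.0000 ⇒ V=0.0000 continue  boundary S*=-
step 1: (k=1,j=0): S=90.7411, (K−S)⁺=0.0000, hold=1.7440 ⇒ V=1.7440 continue | (k=1,j=1): S=109.2799, (K−S)⁺=0.0000, hold=0.1967 ⇒ V=0.1967 continue  boundary S*=-
step 0: (k=0,j=0): S=99.5800, (K−S)⁺=0.0000, hold=0.8756 ⇒ V=0.8756 continue  boundary S*=-

price = 0.8756
boundary = - - - - 68.6593 62.5649
tree:
0.8756
1.7440 0.1967
3.4057 0.4465 0.0000
6.4756 1.0134 0.0000 0.0000
11.8507 2.3002 0.0000 0.0000 0.0000
17.9451 5.2211 0.0000 0.0000 0.0000 0.0000
23.4984 11.8507 0.0000 0.0000 0.0000 0.0000 0.0000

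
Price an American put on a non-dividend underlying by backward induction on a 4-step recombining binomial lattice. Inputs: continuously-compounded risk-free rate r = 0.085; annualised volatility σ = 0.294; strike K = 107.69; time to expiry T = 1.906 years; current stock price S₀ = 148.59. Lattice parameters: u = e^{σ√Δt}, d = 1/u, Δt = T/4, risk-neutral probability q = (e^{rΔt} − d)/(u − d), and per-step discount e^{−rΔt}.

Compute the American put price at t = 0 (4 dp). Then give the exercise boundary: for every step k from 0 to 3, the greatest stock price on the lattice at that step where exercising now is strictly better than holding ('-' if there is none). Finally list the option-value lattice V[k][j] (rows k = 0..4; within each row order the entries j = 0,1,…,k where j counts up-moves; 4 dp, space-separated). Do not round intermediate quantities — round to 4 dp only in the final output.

params: Δt=0.47650 u=1.22501 d=0.81632 q=0.55058 e^(-rΔt)=0.96031
t_4 payoffs: 41.7061 8.6721 0.0000 0.0000 0.0000
t_3: node(3,0) S=80.8306 payoff=26.8594 vs cont=22.5849 → 26.8594 [stop]  node(3,1) S=121.2974 payoff=0.0000 vs cont=3.7428 → 3.7428 [wait]  node(3,2) S=182.0235 payoff=0.0000 vs cont=0.0000 → 0.0000 [wait]  node(3,3) S=273.1515 payoff=0.0000 vs cont=0.0000 → 0.0000 [wait]  ⇒ S*(3)=80.8306
t_2: node(2,0) S=99.0179 payoff=8.6721 vs cont=13.5710 → 13.5710 [wait]  node(2,1) S=148.5900 payoff=0.0000 vs cont=1.6153 → 1.6153 [wait]  node(2,2) S=222.9798 payoff=0.0000 vs cont=0.0000 → 0.0000 [wait]  ⇒ S*(2)=-
t_1: node(1,0) S=121.2974 payoff=0.0000 vs cont=6.7111 → 6.7111 [wait]  node(1,1) S=182.0235 payoff=0.0000 vs cont=0.6971 → 0.6971 [wait]  ⇒ S*(1)=-
t_0: node(0,0) S=148.5900 payoff=0.0000 vs cont=3.2650 → 3.2650 [wait]  ⇒ S*(0)=-

price = 3.2650
boundary = - - - 80.8306
tree:
3.2650
6.7111 0.6971
13.5710 1.6153 0.0000
26.8594 3.7428 0.0000 0.0000
41.7061 8.6721 0.0000 0.0000 0.0000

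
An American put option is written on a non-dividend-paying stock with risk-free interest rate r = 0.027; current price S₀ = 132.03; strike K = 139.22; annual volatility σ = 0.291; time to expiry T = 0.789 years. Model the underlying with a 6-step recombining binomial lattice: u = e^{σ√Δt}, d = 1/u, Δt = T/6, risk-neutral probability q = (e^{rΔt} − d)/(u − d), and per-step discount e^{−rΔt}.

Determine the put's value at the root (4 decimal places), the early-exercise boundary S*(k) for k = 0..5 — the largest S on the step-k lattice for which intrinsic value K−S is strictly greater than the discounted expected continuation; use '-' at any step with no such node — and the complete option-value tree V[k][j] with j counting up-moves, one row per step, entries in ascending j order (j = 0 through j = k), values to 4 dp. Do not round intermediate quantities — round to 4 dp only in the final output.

price = 16.7585
boundary = - - - 96.2024 106.9091 118.8074
tree:
16.7585
23.8672 9.4950
32.7606 14.8010 4.0515
43.0176 22.3423 7.0738 0.9411
52.6521 32.3109 12.1482 1.8535 0.0000
61.3217 43.0176 20.4126 3.6506 0.0000 0.0000
69.1231 52.6521 32.3109 7.1900 0.0000 0.0000 0.0000

Δt=0.13150, u=1.11129, d=0.89985, q=0.49046, disc=e^(-rΔt)=0.99646
k=6 terminal: V=max(K-S,0) → 69.1231 52.6521 32.3109 7.1900 0.0000 0.0000 0.0000
k=5: j=0 S=77.8983 intr=61.3217 cont=60.8283 V=61.3217[EX]; j=1 S=96.2024 intr=43.0176 cont=42.5242 V=43.0176[EX]; j=2 S=118.8074 intr=20.4126 cont=19.9191 V=20.4126[EX]; j=3 S=146.7241 intr=0.0000 cont=3.6506 V=3.6506[hold]; j=4 S=181.2006 intr=0.0000 cont=0.0000 V=0.0000[hold]; j=5 S=223.7781 intr=0.0000 cont=0.0000 V=0.0000[hold]  S*(5)=118.8074
k=4: j=0 S=86.5679 intr=52.6521 cont=52.1587 V=52.6521[EX]; j=1 S=106.9091 intr=32.3109 cont=31.8175 V=32.3109[EX]; j=2 S=132.0300 intr=7.1900 cont=12.1482 V=12.1482[hold]; j=3 S=163.0537 intr=0.0000 cont=1.8535 V=1.8535[hold]; j=4 S=201.3671 intr=0.0000 cont=0.0000 V=0.0000[hold]  S*(4)=106.9091
k=3: j=0 S=96.2024 intr=43.0176 cont=42.5242 V=43.0176[EX]; j=1 S=118.8074 intr=20.4126 cont=22.3423 V=22.3423[hold]; j=2 S=146.7241 intr=0.0000 cont=7.0738 V=7.0738[hold]; j=3 S=181.2006 intr=0.0000 cont=0.9411 V=0.9411[hold]  S*(3)=96.2024
k=2: j=0 S=106.9091 intr=32.3109 cont=32.7606 V=32.7606[hold]; j=1 S=132.0300 intr=7.1900 cont=14.8010 V=14.8010[hold]; j=2 S=163.0537 intr=0.0000 cont=4.0515 V=4.0515[hold]  S*(2)=-
k=1: j=0 S=118.8074 intr=20.4126 cont=23.8672 V=23.8672[hold]; j=1 S=146.7241 intr=0.0000 cont=9.4950 V=9.4950[hold]  S*(1)=-
k=0: j=0 S=132.0300 intr=7.1900 cont=16.7585 V=16.7585[hold]  S*(0)=-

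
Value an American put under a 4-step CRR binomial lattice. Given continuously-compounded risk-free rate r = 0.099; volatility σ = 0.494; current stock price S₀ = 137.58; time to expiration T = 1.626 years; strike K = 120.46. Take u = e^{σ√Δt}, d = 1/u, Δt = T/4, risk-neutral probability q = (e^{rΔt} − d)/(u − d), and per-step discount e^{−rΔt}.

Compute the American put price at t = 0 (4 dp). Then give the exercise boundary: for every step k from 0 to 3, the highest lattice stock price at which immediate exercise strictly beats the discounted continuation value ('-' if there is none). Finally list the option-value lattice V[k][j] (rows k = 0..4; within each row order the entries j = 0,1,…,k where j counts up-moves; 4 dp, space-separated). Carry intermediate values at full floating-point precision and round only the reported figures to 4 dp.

Δt=0.40650, u=1.37021, d=0.72982, q=0.48603, disc=e^(-rΔt)=0.96056
k=4 terminal: V=max(K-S,0) → 81.4288 47.1804 0.0000 0.0000 0.0000
k=3: j=0 S=53.4807 intr=66.9793 cont=62.2278 V=66.9793[EX]; j=1 S=100.4082 intr=20.0518 cont=23.2929 V=23.2929[hold]; j=2 S=188.5130 intr=0.0000 cont=0.0000 V=0.0000[hold]; j=3 S=353.9266 intr=0.0000 cont=0.0000 V=0.0000[hold]  S*(3)=53.4807
k=2: j=0 S=73.2796 intr=47.1804 cont=43.9420 V=47.1804[EX]; j=1 S=137.5800 intr=0.0000 cont=11.4997 V=11.4997[hold]; j=2 S=258.3017 intr=0.0000 cont=0.0000 V=0.0000[hold]  S*(2)=73.2796
k=1: j=0 S=100.4082 intr=20.0518 cont=28.6616 V=28.6616[hold]; j=1 S=188.5130 intr=0.0000 cont=5.6774 V=5.6774[hold]  S*(1)=-
k=0: j=0 S=137.5800 intr=0.0000 cont=16.8007 V=16.8007[hold]  S*(0)=-

price = 16.8007
boundary = - - 73.2796 53.4807
tree:
16.8007
28.6616 5.6774
47.1804 11.4997 0.0000
66.9793 23.2929 0.0000 0.0000
81.4288 47.1804 0.0000 0.0000 0.0000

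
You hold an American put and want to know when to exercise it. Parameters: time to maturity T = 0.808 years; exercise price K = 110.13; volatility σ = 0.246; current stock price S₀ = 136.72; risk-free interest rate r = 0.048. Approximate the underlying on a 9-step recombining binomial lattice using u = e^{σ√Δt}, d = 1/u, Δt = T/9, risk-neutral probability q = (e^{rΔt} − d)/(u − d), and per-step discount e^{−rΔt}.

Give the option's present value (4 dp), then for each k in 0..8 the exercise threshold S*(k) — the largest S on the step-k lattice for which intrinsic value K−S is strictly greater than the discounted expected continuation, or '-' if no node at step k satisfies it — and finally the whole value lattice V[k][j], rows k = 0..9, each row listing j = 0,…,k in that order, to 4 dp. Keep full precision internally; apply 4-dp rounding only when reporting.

Δt=0.08978  u=1.07649  d=0.92894  q=0.51085  discount=0.99570
step 9 (expiry): payoffs max(K−S,0) = 39.7045 28.5183 15.5552 0.5332 0.0000 0.0000 0.0000 0.0000 0.0000 0.0000
step 8: (k=8,j=0): S=75.8126, (K−S)⁺=34.3174, hold=33.8438 ⇒ V=34.3174 exercise | (k=8,j=1): S=87.8545, (K−S)⁺=22.2755, hold=21.8019 ⇒ V=22.2755 exercise | (k=8,j=2): S=101.8091, (K−S)⁺=8.3209, hold=7.8473 ⇒ V=8.3209 exercise | (k=8,j=3): S=117.9803, (K−S)⁺=0.0000, hold=0.2597 ⇒ V=0.2597 continue | (k=8,j=4): S=136.7200, (K−S)⁺=0.0000, hold=0.0000 ⇒ V=0.0000 continue | (k=8,j=5): S=158.4363, (K−S)⁺=0.0000, hold=0.0000 ⇒ V=0.0000 continue | (k=8,j=6): S=183.6020, (K−S)⁺=0.0000, hold=0.0000 ⇒ V=0.0000 continue | (k=8,j=7): S=212.7649, (K−S)⁺=0.0000, hold=0.0000 ⇒ V=0.0000 continue | (k=8,j=8): S=246.5601, (K−S)⁺=0.0000, hold=0.0000 ⇒ V=0.0000 continue  boundary S*=101.8091
step 7: (k=7,j=0): S=81.6117, (K−S)⁺=28.5183, hold=28.0447 ⇒ V=28.5183 exercise | (k=7,j=1): S=94.5748, (K−S)⁺=15.5552, hold=15.0817 ⇒ V=15.5552 exercise | (k=7,j=2): S=109.5968, (K−S)⁺=0.5332, hold=4.1847 ⇒ V=4.1847 continue | (k=7,j=3): S=127.0050, (K−S)⁺=0.0000, hold=0.1265 ⇒ V=0.1265 continue | (k=7,j=4): S=147.1782, (K−S)⁺=0.0000, hold=0.0000 ⇒ V=0.0000 continue | (k=7,j=5): S=170.5556, (K−S)⁺=0.0000, hold=0.0000 ⇒ V=0.0000 continue | (k=7,j=6): S=197.6463, (K−S)⁺=0.0000, hold=0.0000 ⇒ V=0.0000 continue | (k=7,j=7): S=229.0400, (K−S)⁺=0.0000, hold=0.0000 ⇒ V=0.0000 continue  boundary S*=94.5748
step 6: (k=6,j=0): S=87.8545, (K−S)⁺=22.2755, hold=21.8019 ⇒ V=22.2755 exercise | (k=6,j=1): S=101.8091, (K−S)⁺=8.3209, hold=9.7047 ⇒ V=9.7047 continue | (k=6,j=2): S=117.9803, (K−S)⁺=0.0000, hold=2.1025 ⇒ V=2.1025 continue | (k=6,j=3): S=136.7200, (K−S)⁺=0.0000, hold=0.0616 ⇒ V=0.0616 continue | (k=6,j=4): S=158.4363, (K−S)⁺=0.0000, hold=0.0000 ⇒ V=0.0000 continue | (k=6,j=5): S=183.6020, (K−S)⁺=0.0000, hold=0.0000 ⇒ V=0.0000 continue | (k=6,j=6): S=212.7649, (K−S)⁺=0.0000, hold=0.0000 ⇒ V=0.0000 continue  boundary S*=87.8545
step 5: (k=5,j=0): S=94.5748, (K−S)⁺=15.5552, hold=15.7855 ⇒ V=15.7855 continue | (k=5,j=1): S=109.5968, (K−S)⁺=0.5332, hold=5.7961 ⇒ V=5.7961 continue | (k=5,j=2): S=127.0050, (K−S)⁺=0.0000, hold=1.0553 ⇒ V=1.0553 continue | (k=5,j=3): S=147.1782, (K−S)⁺=0.0000, hold=0.0300 ⇒ V=0.0300 continue | (k=5,j=4): S=170.5556, (K−S)⁺=0.0000, hold=0.0000 ⇒ V=0.0000 continue | (k=5,j=5): S=197.6463, (K−S)⁺=0.0000, hold=0.0000 ⇒ V=0.0000 continue  boundary S*=-
step 4: (k=4,j=0): S=101.8091, (K−S)⁺=8.3209, hold=10.6365 ⇒ V=10.6365 continue | (k=4,j=1): S=117.9803, (K−S)⁺=0.0000, hold=3.3598 ⇒ V=3.3598 continue | (k=4,j=2): S=136.7200, (K−S)⁺=0.0000, hold=0.5293 ⇒ V=0.5293 continue | (k=4,j=3): S=158.4363, (K−S)⁺=0.0000, hold=0.0146 ⇒ V=0.0146 continue | (k=4,j=4): S=183.6020, (K−S)⁺=0.0000, hold=0.0000 ⇒ V=0.0000 continue  boundary S*=-
step 3: (k=3,j=0): S=109.5968, (K−S)⁺=0.5332, hold=6.8894 ⇒ V=6.8894 continue | (k=3,j=1): S=127.0050, (K−S)⁺=0.0000, hold=1.9056 ⇒ V=1.9056 continue | (k=3,j=2): S=147.1782, (K−S)⁺=0.0000, hold=0.2652 ⇒ V=0.2652 continue | (k=3,j=3): S=170.5556, (K−S)⁺=0.0000, hold=0.0071 ⇒ V=0.0071 continue  boundary S*=-
step 2: (k=2,j=0): S=117.9803, (K−S)⁺=0.0000, hold=4.3248 ⇒ V=4.3248 continue | (k=2,j=1): S=136.7200, (K−S)⁺=0.0000, hold=1.0630 ⇒ V=1.0630 continue | (k=2,j=2): S=158.4363, (K−S)⁺=0.0000, hold=0.1328 ⇒ V=0.1328 continue  boundary S*=-
step 1: (k=1,j=0): S=127.0050, (K−S)⁺=0.0000, hold=2.6471 ⇒ V=2.6471 continue | (k=1,j=1): S=147.1782, (K−S)⁺=0.0000, hold=0.5853 ⇒ V=0.5853 continue  boundary S*=-
step 0: (k=0,j=0): S=136.7200, (K−S)⁺=0.0000, hold=1.5869 ⇒ V=1.5869 continue  boundary S*=-

price = 1.5869
boundary = - - - - - - 87.8545 94.5748 101.8091
tree:
1.5869
2.6471 0.5853
4.3248 1.0630 0.1328
6.8894 1.9056 0.2652 0.0071
10.6365 3.3598 0.5293 0.0146 0.0000
15.7855 5.7961 1.0553 0.0300 0.0000 0.0000
22.2755 9.7047 2.1025 0.0616 0.0000 0.0000 0.0000
28.5183 15.5552 4.1847 0.1265 0.0000 0.0000 0.0000 0.0000
34.3174 22.2755 8.3209 0.2597 0.0000 0.0000 0.0000 0.0000 0.0000
39.7045 28.5183 15.5552 0.5332 0.0000 0.0000 0.0000 0.0000 0.0000 0.0000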